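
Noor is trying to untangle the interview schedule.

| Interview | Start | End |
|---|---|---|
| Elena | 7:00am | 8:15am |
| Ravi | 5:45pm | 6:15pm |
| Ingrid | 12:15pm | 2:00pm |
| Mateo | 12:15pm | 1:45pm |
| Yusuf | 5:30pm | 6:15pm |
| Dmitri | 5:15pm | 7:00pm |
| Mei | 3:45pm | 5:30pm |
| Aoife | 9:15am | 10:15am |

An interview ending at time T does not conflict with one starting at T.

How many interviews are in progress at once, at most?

Walk through starts and ends in time order (an end at T is processed before a start at T):
7:00am start Elena → 1
8:15am end Elena → 0
9:15am start Aoife → 1
10:15am end Aoife → 0
12:15pm start Ingrid → 1
12:15pm start Mateo → 2
1:45pm end Mateo → 1
2:00pm end Ingrid → 0
3:45pm start Mei → 1
5:15pm start Dmitri → 2
5:30pm end Mei → 1
5:30pm start Yusuf → 2
5:45pm start Ravi → 3
6:15pm end Ravi → 2
6:15pm end Yusuf → 1
7:00pm end Dmitri → 0
Peak is 3, at 5:45pm (Dmitri, Ravi, Yusuf).

3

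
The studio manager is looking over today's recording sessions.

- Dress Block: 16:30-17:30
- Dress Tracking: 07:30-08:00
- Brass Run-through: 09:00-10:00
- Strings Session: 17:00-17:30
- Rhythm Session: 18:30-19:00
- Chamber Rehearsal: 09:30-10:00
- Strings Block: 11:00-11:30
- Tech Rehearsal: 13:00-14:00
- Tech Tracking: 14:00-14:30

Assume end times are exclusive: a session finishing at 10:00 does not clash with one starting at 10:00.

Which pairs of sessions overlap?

Two intervals overlap when each starts before the other ends.
Sorted by start: Dress Tracking, Brass Run-through, Chamber Rehearsal, Strings Block, Tech Rehearsal, Tech Tracking, Dress Block, Strings Session, Rhythm Session.
Brass Run-through starts after Dress Tracking ends; Dress Tracking is clear from here.
Chamber Rehearsal starts before Brass Run-through ends → Brass Run-through and Chamber Rehearsal overlap.
Strings Block starts after Brass Run-through ends; Brass Run-through is clear from here.
Strings Block starts after Chamber Rehearsal ends; Chamber Rehearsal is clear from here.
Tech Rehearsal starts after Strings Block ends; Strings Block is clear from here.
Tech Tracking starts exactly when Tech Rehearsal ends (back-to-back, no overlap); Tech Rehearsal is clear from here.
Dress Block starts after Tech Tracking ends; Tech Tracking is clear from here.
Strings Session starts before Dress Block ends → Dress Block and Strings Session overlap.
Rhythm Session starts after Dress Block ends.
Rhythm Session starts after Strings Session ends.

Brass Run-through & Chamber Rehearsal, Dress Block & Strings Session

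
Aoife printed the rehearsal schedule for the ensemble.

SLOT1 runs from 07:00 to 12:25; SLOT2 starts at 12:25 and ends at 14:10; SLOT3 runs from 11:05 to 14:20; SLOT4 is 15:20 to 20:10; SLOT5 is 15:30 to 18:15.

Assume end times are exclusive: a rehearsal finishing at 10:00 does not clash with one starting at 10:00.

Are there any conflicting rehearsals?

Sorted by start: SLOT1, SLOT3, SLOT2, SLOT4, SLOT5.
SLOT3 starts before SLOT1 ends → SLOT1 and SLOT3 overlap.
That's a conflict, so the schedule is not conflict-free.

Yes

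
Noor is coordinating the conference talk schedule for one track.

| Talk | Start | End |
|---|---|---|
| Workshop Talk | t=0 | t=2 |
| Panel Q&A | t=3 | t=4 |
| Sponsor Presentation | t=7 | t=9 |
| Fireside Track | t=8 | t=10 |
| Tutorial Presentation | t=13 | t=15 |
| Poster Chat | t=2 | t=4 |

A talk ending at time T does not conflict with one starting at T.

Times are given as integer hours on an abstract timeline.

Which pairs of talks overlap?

Two intervals overlap when each starts before the other ends.
Sorted by start: Workshop Talk, Poster Chat, Panel Q&A, Sponsor Presentation, Fireside Track, Tutorial Presentation.
Poster Chat starts exactly when Workshop Talk ends (back-to-back, no overlap), so nothing later overlaps Workshop Talk either.
Panel Q&A starts before Poster Chat ends → Poster Chat and Panel Q&A overlap.
Sponsor Presentation starts after Poster Chat ends, so nothing later overlaps Poster Chat either.
Sponsor Presentation starts after Panel Q&A ends, so nothing later overlaps Panel Q&A either.
Fireside Track starts before Sponsor Presentation ends → Sponsor Presentation and Fireside Track overlap.
Tutorial Presentation starts after Sponsor Presentation ends.
Tutorial Presentation starts after Fireside Track ends.

Fireside Track & Sponsor Presentation, Panel Q&A & Poster Chat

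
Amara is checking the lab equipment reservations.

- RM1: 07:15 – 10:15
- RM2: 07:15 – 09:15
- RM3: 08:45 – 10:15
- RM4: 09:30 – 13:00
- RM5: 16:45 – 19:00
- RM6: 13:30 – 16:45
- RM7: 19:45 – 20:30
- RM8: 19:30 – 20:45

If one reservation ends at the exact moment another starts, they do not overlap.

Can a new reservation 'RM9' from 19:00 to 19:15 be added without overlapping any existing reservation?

RM1: ends 10:15 at or before RM9 starts 19:00 → clear.
RM2: ends 09:15 at or before RM9 starts 19:00 → clear.
RM3: ends 10:15 at or before RM9 starts 19:00 → clear.
RM4: ends 13:00 at or before RM9 starts 19:00 → clear.
RM6: ends 16:45 at or before RM9 starts 19:00 → clear.
RM5: ends 19:00 at or before RM9 starts 19:00 → clear.
RM8: starts 19:30 at or after RM9 ends 19:15 → clear.
RM7: starts 19:45 at or after RM9 ends 19:15 → clear.

Yes — the slot is free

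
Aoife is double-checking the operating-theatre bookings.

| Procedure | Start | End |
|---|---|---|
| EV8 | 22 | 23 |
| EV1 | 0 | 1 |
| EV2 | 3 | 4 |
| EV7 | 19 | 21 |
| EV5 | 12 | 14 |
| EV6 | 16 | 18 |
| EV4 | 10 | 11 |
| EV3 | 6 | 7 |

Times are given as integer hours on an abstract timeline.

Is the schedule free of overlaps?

Yes

Sorted by start: EV1, EV2, EV3, EV4, EV5, EV6, EV7, EV8.
EV2 starts after EV1 ends, so EV1 has no further overlaps.
EV3 starts after EV2 ends, so EV2 has no further overlaps.
EV4 starts after EV3 ends, so EV3 has no further overlaps.
EV5 starts after EV4 ends, so EV4 has no further overlaps.
EV6 starts after EV5 ends, so EV5 has no further overlaps.
EV7 starts after EV6 ends, so EV6 has no further overlaps.
EV8 starts after EV7 ends.
Every pair is clear; the schedule has no overlaps.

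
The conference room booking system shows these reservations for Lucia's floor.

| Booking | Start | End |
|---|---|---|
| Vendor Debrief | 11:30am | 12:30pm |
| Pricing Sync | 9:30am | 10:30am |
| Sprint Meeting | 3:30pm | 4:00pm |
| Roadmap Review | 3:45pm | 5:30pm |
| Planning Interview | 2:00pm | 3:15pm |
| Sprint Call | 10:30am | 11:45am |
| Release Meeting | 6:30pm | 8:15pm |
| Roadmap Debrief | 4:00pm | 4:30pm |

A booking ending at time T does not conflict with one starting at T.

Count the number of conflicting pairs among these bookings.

Two intervals overlap when each starts before the other ends.
Sorted by start: Pricing Sync, Sprint Call, Vendor Debrief, Planning Interview, Sprint Meeting, Roadmap Review, Roadmap Debrief, Release Meeting.
Sprint Call starts exactly when Pricing Sync ends (back-to-back, no overlap) — done with Pricing Sync.
Vendor Debrief starts before Sprint Call ends → Sprint Call and Vendor Debrief overlap.
Planning Interview starts after Sprint Call ends — done with Sprint Call.
Planning Interview starts after Vendor Debrief ends — done with Vendor Debrief.
Sprint Meeting starts after Planning Interview ends — done with Planning Interview.
Roadmap Review starts before Sprint Meeting ends → Sprint Meeting and Roadmap Review overlap.
Roadmap Debrief starts exactly when Sprint Meeting ends (back-to-back, no overlap) — done with Sprint Meeting.
Roadmap Debrief starts before Roadmap Review ends → Roadmap Review and Roadmap Debrief overlap.
Release Meeting starts after Roadmap Review ends.
Release Meeting starts after Roadmap Debrief ends.
Overlapping pairs: Roadmap Debrief & Roadmap Review, Roadmap Review & Sprint Meeting, Sprint Call & Vendor Debrief — 3 in total.

3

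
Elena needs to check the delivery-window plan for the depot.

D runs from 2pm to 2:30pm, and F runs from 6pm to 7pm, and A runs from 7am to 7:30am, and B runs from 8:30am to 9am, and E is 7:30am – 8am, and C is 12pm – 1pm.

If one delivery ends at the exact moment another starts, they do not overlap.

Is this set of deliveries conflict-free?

Sorted by start: A, E, B, C, D, F.
E starts exactly when A ends (back-to-back, no overlap), so nothing later overlaps A either.
B starts after E ends, so nothing later overlaps E either.
C starts after B ends, so nothing later overlaps B either.
D starts after C ends, so nothing later overlaps C either.
F starts after D ends.
Every pair is clear; the schedule has no overlaps.

Yes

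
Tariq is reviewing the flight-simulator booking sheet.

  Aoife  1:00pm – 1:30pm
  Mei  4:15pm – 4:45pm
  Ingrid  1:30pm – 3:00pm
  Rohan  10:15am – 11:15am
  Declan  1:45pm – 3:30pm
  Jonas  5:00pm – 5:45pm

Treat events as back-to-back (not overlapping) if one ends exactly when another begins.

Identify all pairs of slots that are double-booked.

Declan & Ingrid

Check each pair: they overlap iff neither finishes before the other starts.
Sorted by start: Rohan, Aoife, Ingrid, Declan, Mei, Jonas.
Aoife starts after Rohan ends, so Rohan has no further overlaps.
Ingrid starts exactly when Aoife ends (back-to-back, no overlap), so Aoife has no further overlaps.
Declan starts before Ingrid ends → Ingrid and Declan overlap.
Mei starts after Ingrid ends, so Ingrid has no further overlaps.
Mei starts after Declan ends, so Declan has no further overlaps.
Jonas starts after Mei ends.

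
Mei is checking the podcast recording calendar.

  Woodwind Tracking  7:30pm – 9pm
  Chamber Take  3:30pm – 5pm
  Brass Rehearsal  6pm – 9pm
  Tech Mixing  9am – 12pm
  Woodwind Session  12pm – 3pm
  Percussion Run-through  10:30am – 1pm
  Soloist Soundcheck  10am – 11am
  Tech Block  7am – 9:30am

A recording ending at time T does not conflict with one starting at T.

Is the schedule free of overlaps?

No

Sorted by start: Tech Block, Tech Mixing, Soloist Soundcheck, Percussion Run-through, Woodwind Session, Chamber Take, Brass Rehearsal, Woodwind Tracking.
Tech Mixing starts before Tech Block ends → Tech Block and Tech Mixing overlap.
That's a conflict, so the schedule is not conflict-free.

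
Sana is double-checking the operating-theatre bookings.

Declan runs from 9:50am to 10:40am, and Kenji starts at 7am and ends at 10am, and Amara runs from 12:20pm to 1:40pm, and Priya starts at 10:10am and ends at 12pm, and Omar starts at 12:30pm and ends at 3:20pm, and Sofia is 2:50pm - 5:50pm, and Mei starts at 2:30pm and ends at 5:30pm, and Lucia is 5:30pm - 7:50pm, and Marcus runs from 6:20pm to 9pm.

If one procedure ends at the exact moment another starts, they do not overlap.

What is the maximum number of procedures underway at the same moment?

3

Sweep the timeline, counting +1 at each start and −1 at each end (ends before starts at a tie):
7am start Kenji → 1
9:50am start Declan → 2
10am end Kenji → 1
10:10am start Priya → 2
10:40am end Declan → 1
12pm end Priya → 0
12:20pm start Amara → 1
12:30pm start Omar → 2
1:40pm end Amara → 1
2:30pm start Mei → 2
2:50pm start Sofia → 3
3:20pm end Omar → 2
5:30pm end Mei → 1
5:30pm start Lucia → 2
5:50pm end Sofia → 1
6:20pm start Marcus → 2
7:50pm end Lucia → 1
9pm end Marcus → 0
Peak is 3, at 2:50pm (Mei, Omar, Sofia).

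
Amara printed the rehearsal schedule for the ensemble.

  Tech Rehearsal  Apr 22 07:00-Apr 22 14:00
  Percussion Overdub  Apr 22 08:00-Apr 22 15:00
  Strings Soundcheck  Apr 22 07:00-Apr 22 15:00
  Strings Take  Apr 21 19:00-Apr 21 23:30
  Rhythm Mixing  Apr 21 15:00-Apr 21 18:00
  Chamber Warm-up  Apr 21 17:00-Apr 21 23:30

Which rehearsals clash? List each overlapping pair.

Chamber Warm-up & Rhythm Mixing, Chamber Warm-up & Strings Take, Percussion Overdub & Strings Soundcheck, Percussion Overdub & Tech Rehearsal, Strings Soundcheck & Tech Rehearsal

Check each pair: they overlap iff neither finishes before the other starts.
Sorted by start: Rhythm Mixing, Chamber Warm-up, Strings Take, Strings Soundcheck, Tech Rehearsal, Percussion Overdub.
Chamber Warm-up starts before Rhythm Mixing ends → Rhythm Mixing and Chamber Warm-up overlap.
Strings Take starts after Rhythm Mixing ends, so nothing later overlaps Rhythm Mixing either.
Strings Take starts before Chamber Warm-up ends → Chamber Warm-up and Strings Take overlap.
Strings Soundcheck starts after Chamber Warm-up ends, so nothing later overlaps Chamber Warm-up either.
Strings Soundcheck starts after Strings Take ends, so nothing later overlaps Strings Take either.
Tech Rehearsal starts before Strings Soundcheck ends → Strings Soundcheck and Tech Rehearsal overlap.
Percussion Overdub starts before Strings Soundcheck ends → Strings Soundcheck and Percussion Overdub overlap.
Percussion Overdub starts before Tech Rehearsal ends → Tech Rehearsal and Percussion Overdub overlap.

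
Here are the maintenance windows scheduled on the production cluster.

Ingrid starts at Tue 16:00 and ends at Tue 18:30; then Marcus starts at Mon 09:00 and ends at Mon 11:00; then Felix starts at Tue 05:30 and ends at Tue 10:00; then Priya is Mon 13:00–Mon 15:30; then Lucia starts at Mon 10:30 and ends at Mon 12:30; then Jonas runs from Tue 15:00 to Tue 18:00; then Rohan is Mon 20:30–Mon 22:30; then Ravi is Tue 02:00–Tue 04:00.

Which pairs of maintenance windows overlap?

Ingrid & Jonas, Lucia & Marcus

Sorted by start: Marcus, Lucia, Priya, Rohan, Ravi, Felix, Jonas, Ingrid.
Lucia starts before Marcus ends → Marcus and Lucia overlap.
Priya starts after Marcus ends, so nothing later overlaps Marcus either.
Priya starts after Lucia ends, so nothing later overlaps Lucia either.
Rohan starts after Priya ends, so nothing later overlaps Priya either.
Ravi starts after Rohan ends, so nothing later overlaps Rohan either.
Felix starts after Ravi ends, so nothing later overlaps Ravi either.
Jonas starts after Felix ends, so nothing later overlaps Felix either.
Ingrid starts before Jonas ends → Jonas and Ingrid overlap.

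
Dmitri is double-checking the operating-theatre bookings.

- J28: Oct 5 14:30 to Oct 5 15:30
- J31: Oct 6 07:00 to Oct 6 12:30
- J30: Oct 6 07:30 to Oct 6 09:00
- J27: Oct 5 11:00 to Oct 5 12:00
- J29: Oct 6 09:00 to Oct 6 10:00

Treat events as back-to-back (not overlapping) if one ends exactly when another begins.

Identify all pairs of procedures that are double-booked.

Sorted by start: J27, J28, J31, J30, J29.
J28 starts after J27 ends, so J27 has no further overlaps.
J31 starts after J28 ends, so J28 has no further overlaps.
J30 starts before J31 ends → J31 and J30 overlap.
J29 starts before J31 ends → J31 and J29 overlap.
J29 starts exactly when J30 ends (back-to-back, no overlap).

J29 & J31, J30 & J31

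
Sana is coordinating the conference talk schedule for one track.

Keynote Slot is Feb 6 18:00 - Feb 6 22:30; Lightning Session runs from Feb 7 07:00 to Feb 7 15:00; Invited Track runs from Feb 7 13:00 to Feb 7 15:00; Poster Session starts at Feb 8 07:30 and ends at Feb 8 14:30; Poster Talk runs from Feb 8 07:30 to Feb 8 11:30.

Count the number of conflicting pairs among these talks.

2

Sorted by start: Keynote Slot, Lightning Session, Invited Track, Poster Session, Poster Talk.
Lightning Session starts after Keynote Slot ends; Keynote Slot is clear from here.
Invited Track starts before Lightning Session ends → Lightning Session and Invited Track overlap.
Poster Session starts after Lightning Session ends; Lightning Session is clear from here.
Poster Session starts after Invited Track ends; Invited Track is clear from here.
Poster Talk starts before Poster Session ends → Poster Session and Poster Talk overlap.
Overlapping pairs: Invited Track & Lightning Session, Poster Session & Poster Talk — 2 in total.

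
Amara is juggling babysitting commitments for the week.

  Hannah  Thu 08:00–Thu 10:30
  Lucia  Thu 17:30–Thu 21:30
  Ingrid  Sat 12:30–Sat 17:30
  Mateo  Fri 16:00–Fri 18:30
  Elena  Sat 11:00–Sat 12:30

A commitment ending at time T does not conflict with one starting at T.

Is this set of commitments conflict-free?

Yes

Two intervals overlap when each starts before the other ends.
Sorted by start: Hannah, Lucia, Mateo, Elena, Ingrid.
Lucia starts after Hannah ends, so Hannah has no further overlaps.
Mateo starts after Lucia ends, so Lucia has no further overlaps.
Elena starts after Mateo ends, so Mateo has no further overlaps.
Ingrid starts exactly when Elena ends (back-to-back, no overlap).
Every pair is clear; the schedule has no overlaps.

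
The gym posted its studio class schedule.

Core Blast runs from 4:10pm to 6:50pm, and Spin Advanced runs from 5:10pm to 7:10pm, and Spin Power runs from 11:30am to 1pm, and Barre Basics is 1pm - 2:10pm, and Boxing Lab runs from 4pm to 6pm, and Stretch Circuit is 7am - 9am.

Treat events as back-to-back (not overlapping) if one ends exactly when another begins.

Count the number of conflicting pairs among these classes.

3

Check each pair: they overlap iff neither finishes before the other starts.
Sorted by start: Stretch Circuit, Spin Power, Barre Basics, Boxing Lab, Core Blast, Spin Advanced.
Spin Power starts after Stretch Circuit ends, so Stretch Circuit has no further overlaps.
Barre Basics starts exactly when Spin Power ends (back-to-back, no overlap), so Spin Power has no further overlaps.
Boxing Lab starts after Barre Basics ends, so Barre Basics has no further overlaps.
Core Blast starts before Boxing Lab ends → Boxing Lab and Core Blast overlap.
Spin Advanced starts before Boxing Lab ends → Boxing Lab and Spin Advanced overlap.
Spin Advanced starts before Core Blast ends → Core Blast and Spin Advanced overlap.
Overlapping pairs: Boxing Lab & Core Blast, Boxing Lab & Spin Advanced, Core Blast & Spin Advanced — 3 in total.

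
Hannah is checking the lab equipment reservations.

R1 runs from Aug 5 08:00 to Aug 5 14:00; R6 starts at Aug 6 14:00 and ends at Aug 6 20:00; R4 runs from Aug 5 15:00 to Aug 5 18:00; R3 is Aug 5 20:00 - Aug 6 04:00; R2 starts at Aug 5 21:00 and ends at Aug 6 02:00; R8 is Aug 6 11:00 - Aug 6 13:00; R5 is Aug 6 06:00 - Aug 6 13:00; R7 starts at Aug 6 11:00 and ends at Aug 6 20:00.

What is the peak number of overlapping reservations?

Sort all start/end points and keep a running count:
Aug 5 08:00 start R1 → 1
Aug 5 14:00 end R1 → 0
Aug 5 15:00 start R4 → 1
Aug 5 18:00 end R4 → 0
Aug 5 20:00 start R3 → 1
Aug 5 21:00 start R2 → 2
Aug 6 02:00 end R2 → 1
Aug 6 04:00 end R3 → 0
Aug 6 06:00 start R5 → 1
Aug 6 11:00 start R7 → 2
Aug 6 11:00 start R8 → 3
Aug 6 13:00 end R5 → 2
Aug 6 13:00 end R8 → 1
Aug 6 14:00 start R6 → 2
Aug 6 20:00 end R6 → 1
Aug 6 20:00 end R7 → 0
Peak is 3, at Aug 6 11:00 (R5, R7, R8).

3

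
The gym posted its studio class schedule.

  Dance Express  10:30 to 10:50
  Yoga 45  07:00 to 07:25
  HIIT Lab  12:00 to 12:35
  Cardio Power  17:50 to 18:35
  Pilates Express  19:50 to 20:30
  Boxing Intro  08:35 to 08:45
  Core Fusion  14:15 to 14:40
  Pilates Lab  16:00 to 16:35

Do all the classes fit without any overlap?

Yes

Sorted by start: Yoga 45, Boxing Intro, Dance Express, HIIT Lab, Core Fusion, Pilates Lab, Cardio Power, Pilates Express.
Boxing Intro starts after Yoga 45 ends — done with Yoga 45.
Dance Express starts after Boxing Intro ends — done with Boxing Intro.
HIIT Lab starts after Dance Express ends — done with Dance Express.
Core Fusion starts after HIIT Lab ends — done with HIIT Lab.
Pilates Lab starts after Core Fusion ends — done with Core Fusion.
Cardio Power starts after Pilates Lab ends — done with Pilates Lab.
Pilates Express starts after Cardio Power ends.
Every pair is clear; the schedule has no overlaps.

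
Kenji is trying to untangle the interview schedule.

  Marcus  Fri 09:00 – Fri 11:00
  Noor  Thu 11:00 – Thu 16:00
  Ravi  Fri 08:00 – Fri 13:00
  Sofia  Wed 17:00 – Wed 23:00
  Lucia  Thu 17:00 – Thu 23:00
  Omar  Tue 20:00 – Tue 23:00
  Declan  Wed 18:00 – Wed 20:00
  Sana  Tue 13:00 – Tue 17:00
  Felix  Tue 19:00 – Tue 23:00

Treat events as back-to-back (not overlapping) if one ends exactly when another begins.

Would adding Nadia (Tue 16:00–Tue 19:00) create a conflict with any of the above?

Yes — it overlaps Sana

Sana: starts Tue 13:00 before Nadia ends Tue 19:00, and ends Tue 17:00 after Nadia starts Tue 16:00 → overlap.
Felix: starts Tue 19:00 at or after Nadia ends Tue 19:00 → clear.
Omar: starts Tue 20:00 at or after Nadia ends Tue 19:00 → clear.
Sofia: starts Wed 17:00 at or after Nadia ends Tue 19:00 → clear.
Declan: starts Wed 18:00 at or after Nadia ends Tue 19:00 → clear.
Noor: starts Thu 11:00 at or after Nadia ends Tue 19:00 → clear.
Lucia: starts Thu 17:00 at or after Nadia ends Tue 19:00 → clear.
Ravi: starts Fri 08:00 at or after Nadia ends Tue 19:00 → clear.
Marcus: starts Fri 09:00 at or after Nadia ends Tue 19:00 → clear.
Nadia overlaps Sana.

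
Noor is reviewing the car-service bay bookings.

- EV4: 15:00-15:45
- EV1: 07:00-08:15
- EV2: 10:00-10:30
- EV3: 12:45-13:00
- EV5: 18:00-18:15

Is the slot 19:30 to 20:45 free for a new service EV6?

Yes — the slot is free

EV1: ends 08:15 at or before EV6 starts 19:30 → clear.
EV2: ends 10:30 at or before EV6 starts 19:30 → clear.
EV3: ends 13:00 at or before EV6 starts 19:30 → clear.
EV4: ends 15:45 at or before EV6 starts 19:30 → clear.
EV5: ends 18:15 at or before EV6 starts 19:30 → clear.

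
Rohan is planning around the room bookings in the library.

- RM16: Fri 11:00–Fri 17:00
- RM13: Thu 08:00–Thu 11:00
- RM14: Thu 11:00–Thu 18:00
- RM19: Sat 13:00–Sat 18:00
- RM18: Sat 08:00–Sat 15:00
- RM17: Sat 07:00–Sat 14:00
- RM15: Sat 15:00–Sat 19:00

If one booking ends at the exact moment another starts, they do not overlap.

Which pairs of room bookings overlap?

RM15 & RM19, RM17 & RM18, RM17 & RM19, RM18 & RM19

Sorted by start: RM13, RM14, RM16, RM17, RM18, RM19, RM15.
RM14 starts exactly when RM13 ends (back-to-back, no overlap); RM13 is clear from here.
RM16 starts after RM14 ends; RM14 is clear from here.
RM17 starts after RM16 ends; RM16 is clear from here.
RM18 starts before RM17 ends → RM17 and RM18 overlap.
RM19 starts before RM17 ends → RM17 and RM19 overlap.
RM15 starts after RM17 ends.
RM19 starts before RM18 ends → RM18 and RM19 overlap.
RM15 starts exactly when RM18 ends (back-to-back, no overlap).
RM15 starts before RM19 ends → RM19 and RM15 overlap.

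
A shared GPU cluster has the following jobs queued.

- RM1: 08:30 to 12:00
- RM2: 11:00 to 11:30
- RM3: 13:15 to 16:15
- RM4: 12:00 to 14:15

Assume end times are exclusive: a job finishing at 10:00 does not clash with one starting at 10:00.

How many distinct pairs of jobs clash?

Sorted by start: RM1, RM2, RM4, RM3.
RM2 starts before RM1 ends → RM1 and RM2 overlap.
RM4 starts exactly when RM1 ends (back-to-back, no overlap) — done with RM1.
RM4 starts after RM2 ends — done with RM2.
RM3 starts before RM4 ends → RM4 and RM3 overlap.
Overlapping pairs: RM1 & RM2, RM3 & RM4 — 2 in total.

2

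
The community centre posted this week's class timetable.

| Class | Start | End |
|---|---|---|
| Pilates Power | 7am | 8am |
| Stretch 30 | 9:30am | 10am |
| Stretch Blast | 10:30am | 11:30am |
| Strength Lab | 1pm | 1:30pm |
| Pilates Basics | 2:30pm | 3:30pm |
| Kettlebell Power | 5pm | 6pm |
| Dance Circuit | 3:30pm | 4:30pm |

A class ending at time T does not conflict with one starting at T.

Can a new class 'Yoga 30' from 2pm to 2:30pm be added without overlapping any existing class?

Yes — the slot is free

Pilates Power: ends 8am at or before Yoga 30 starts 2pm → clear.
Stretch 30: ends 10am at or before Yoga 30 starts 2pm → clear.
Stretch Blast: ends 11:30am at or before Yoga 30 starts 2pm → clear.
Strength Lab: ends 1:30pm at or before Yoga 30 starts 2pm → clear.
Pilates Basics: starts 2:30pm at or after Yoga 30 ends 2:30pm → clear.
Dance Circuit: starts 3:30pm at or after Yoga 30 ends 2:30pm → clear.
Kettlebell Power: starts 5pm at or after Yoga 30 ends 2:30pm → clear.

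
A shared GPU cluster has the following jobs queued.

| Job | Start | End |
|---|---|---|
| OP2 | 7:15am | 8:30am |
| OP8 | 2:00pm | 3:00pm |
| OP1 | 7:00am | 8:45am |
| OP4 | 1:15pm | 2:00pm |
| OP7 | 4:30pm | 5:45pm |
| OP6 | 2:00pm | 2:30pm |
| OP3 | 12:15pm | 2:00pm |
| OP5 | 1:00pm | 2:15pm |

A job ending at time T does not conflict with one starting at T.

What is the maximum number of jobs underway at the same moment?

Sweep the timeline, counting +1 at each start and −1 at each end (ends before starts at a tie):
7:00am start OP1 → 1
7:15am start OP2 → 2
8:30am end OP2 → 1
8:45am end OP1 → 0
12:15pm start OP3 → 1
1:00pm start OP5 → 2
1:15pm start OP4 → 3
2:00pm end OP3 → 2
2:00pm end OP4 → 1
2:00pm start OP6 → 2
2:00pm start OP8 → 3
2:15pm end OP5 → 2
2:30pm end OP6 → 1
3:00pm end OP8 → 0
4:30pm start OP7 → 1
5:45pm end OP7 → 0
Peak is 3, at 1:15pm (OP3, OP4, OP5).

3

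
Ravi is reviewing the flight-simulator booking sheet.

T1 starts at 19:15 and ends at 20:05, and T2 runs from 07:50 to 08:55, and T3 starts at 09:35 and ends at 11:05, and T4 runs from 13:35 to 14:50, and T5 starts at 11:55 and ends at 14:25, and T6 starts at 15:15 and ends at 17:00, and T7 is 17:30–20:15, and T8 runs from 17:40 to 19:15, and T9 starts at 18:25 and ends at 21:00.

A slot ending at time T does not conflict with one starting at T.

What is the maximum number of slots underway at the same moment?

Sort all start/end points and keep a running count:
07:50 start T2 → 1
08:55 end T2 → 0
09:35 start T3 → 1
11:05 end T3 → 0
11:55 start T5 → 1
13:35 start T4 → 2
14:25 end T5 → 1
14:50 end T4 → 0
15:15 start T6 → 1
17:00 end T6 → 0
17:30 start T7 → 1
17:40 start T8 → 2
18:25 start T9 → 3
19:15 end T8 → 2
19:15 start T1 → 3
20:05 end T1 → 2
20:15 end T7 → 1
21:00 end T9 → 0
Peak is 3, at 18:25 (T7, T8, T9).

3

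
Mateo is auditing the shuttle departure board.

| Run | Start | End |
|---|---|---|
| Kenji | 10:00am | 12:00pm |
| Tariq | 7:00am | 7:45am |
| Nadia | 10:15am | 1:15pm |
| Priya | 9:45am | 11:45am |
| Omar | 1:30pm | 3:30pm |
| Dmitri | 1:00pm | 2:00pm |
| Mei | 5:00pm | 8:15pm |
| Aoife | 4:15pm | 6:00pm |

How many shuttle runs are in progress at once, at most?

3

Sweep the timeline, counting +1 at each start and −1 at each end (ends before starts at a tie):
7:00am start Tariq → 1
7:45am end Tariq → 0
9:45am start Priya → 1
10:00am start Kenji → 2
10:15am start Nadia → 3
11:45am end Priya → 2
12:00pm end Kenji → 1
1:00pm start Dmitri → 2
1:15pm end Nadia → 1
1:30pm start Omar → 2
2:00pm end Dmitri → 1
3:30pm end Omar → 0
4:15pm start Aoife → 1
5:00pm start Mei → 2
6:00pm end Aoife → 1
8:15pm end Mei → 0
Peak is 3, at 10:15am (Kenji, Nadia, Priya).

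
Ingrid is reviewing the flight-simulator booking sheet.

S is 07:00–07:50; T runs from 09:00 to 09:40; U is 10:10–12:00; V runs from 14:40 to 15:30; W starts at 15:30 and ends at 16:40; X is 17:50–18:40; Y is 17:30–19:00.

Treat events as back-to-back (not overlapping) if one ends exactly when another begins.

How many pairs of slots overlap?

1

Sorted by start: S, T, U, V, W, Y, X.
T starts after S ends, so nothing later overlaps S either.
U starts after T ends, so nothing later overlaps T either.
V starts after U ends, so nothing later overlaps U either.
W starts exactly when V ends (back-to-back, no overlap), so nothing later overlaps V either.
Y starts after W ends, so nothing later overlaps W either.
X starts before Y ends → Y and X overlap.
Overlapping pairs: X & Y — 1 in total.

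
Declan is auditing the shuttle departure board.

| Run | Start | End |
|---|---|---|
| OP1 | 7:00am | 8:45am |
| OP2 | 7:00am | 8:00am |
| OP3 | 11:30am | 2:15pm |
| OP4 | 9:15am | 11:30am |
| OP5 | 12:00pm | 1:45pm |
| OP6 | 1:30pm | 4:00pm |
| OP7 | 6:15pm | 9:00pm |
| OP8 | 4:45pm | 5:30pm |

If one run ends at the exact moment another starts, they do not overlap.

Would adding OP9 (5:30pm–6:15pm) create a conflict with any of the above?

OP1: ends 8:45am at or before OP9 starts 5:30pm → clear.
OP2: ends 8:00am at or before OP9 starts 5:30pm → clear.
OP4: ends 11:30am at or before OP9 starts 5:30pm → clear.
OP3: ends 2:15pm at or before OP9 starts 5:30pm → clear.
OP5: ends 1:45pm at or before OP9 starts 5:30pm → clear.
OP6: ends 4:00pm at or before OP9 starts 5:30pm → clear.
OP8: ends 5:30pm at or before OP9 starts 5:30pm → clear.
OP7: starts 6:15pm at or after OP9 ends 6:15pm → clear.

No — it doesn't clash with anything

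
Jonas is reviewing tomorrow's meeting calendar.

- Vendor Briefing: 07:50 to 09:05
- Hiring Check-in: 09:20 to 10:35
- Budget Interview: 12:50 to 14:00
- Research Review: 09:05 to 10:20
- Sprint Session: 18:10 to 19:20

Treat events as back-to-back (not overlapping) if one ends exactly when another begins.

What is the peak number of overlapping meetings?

2

Walk through starts and ends in time order (an end at T is processed before a start at T):
07:50 start Vendor Briefing → 1
09:05 end Vendor Briefing → 0
09:05 start Research Review → 1
09:20 start Hiring Check-in → 2
10:20 end Research Review → 1
10:35 end Hiring Check-in → 0
12:50 start Budget Interview → 1
14:00 end Budget Interview → 0
18:10 start Sprint Session → 1
19:20 end Sprint Session → 0
Peak is 2, at 09:20 (Hiring Check-in, Research Review).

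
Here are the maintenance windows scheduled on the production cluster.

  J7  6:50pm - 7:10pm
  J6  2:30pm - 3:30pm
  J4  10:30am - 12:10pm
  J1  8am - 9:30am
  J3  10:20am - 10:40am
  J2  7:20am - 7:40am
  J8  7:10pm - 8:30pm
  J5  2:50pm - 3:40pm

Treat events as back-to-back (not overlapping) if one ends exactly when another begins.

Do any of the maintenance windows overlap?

Yes

Sorted by start: J2, J1, J3, J4, J6, J5, J7, J8.
J1 starts after J2 ends — done with J2.
J3 starts after J1 ends — done with J1.
J4 starts before J3 ends → J3 and J4 overlap.
That's a conflict, so the schedule is not conflict-free.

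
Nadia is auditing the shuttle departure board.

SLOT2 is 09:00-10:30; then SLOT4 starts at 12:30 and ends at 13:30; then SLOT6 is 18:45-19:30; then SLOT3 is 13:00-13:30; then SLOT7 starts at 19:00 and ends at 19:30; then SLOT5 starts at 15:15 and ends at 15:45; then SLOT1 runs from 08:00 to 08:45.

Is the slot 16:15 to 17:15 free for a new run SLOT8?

SLOT1: ends 08:45 at or before SLOT8 starts 16:15 → clear.
SLOT2: ends 10:30 at or before SLOT8 starts 16:15 → clear.
SLOT4: ends 13:30 at or before SLOT8 starts 16:15 → clear.
SLOT3: ends 13:30 at or before SLOT8 starts 16:15 → clear.
SLOT5: ends 15:45 at or before SLOT8 starts 16:15 → clear.
SLOT6: starts 18:45 at or after SLOT8 ends 17:15 → clear.
SLOT7: starts 19:00 at or after SLOT8 ends 17:15 → clear.

Yes — the slot is free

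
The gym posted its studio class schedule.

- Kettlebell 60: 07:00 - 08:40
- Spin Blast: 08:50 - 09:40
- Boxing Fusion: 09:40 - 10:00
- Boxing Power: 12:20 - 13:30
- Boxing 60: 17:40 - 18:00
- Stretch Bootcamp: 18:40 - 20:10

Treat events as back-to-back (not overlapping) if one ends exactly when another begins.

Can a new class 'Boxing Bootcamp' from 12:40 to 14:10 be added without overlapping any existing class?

No — it overlaps Boxing Power

Kettlebell 60: ends 08:40 at or before Boxing Bootcamp starts 12:40 → clear.
Spin Blast: ends 09:40 at or before Boxing Bootcamp starts 12:40 → clear.
Boxing Fusion: ends 10:00 at or before Boxing Bootcamp starts 12:40 → clear.
Boxing Power: starts 12:20 before Boxing Bootcamp ends 14:10, and ends 13:30 after Boxing Bootcamp starts 12:40 → overlap.
Boxing 60: starts 17:40 at or after Boxing Bootcamp ends 14:10 → clear.
Stretch Bootcamp: starts 18:40 at or after Boxing Bootcamp ends 14:10 → clear.
Boxing Bootcamp overlaps Boxing Power.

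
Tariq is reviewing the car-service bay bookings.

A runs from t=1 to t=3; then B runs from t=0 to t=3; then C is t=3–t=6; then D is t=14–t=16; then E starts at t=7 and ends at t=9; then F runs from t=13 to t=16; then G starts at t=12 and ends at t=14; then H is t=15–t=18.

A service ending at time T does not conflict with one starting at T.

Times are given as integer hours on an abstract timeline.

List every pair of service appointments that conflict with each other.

Sorted by start: B, A, C, E, G, F, D, H.
A starts before B ends → B and A overlap.
C starts exactly when B ends (back-to-back, no overlap); B is clear from here.
C starts exactly when A ends (back-to-back, no overlap); A is clear from here.
E starts after C ends; C is clear from here.
G starts after E ends; E is clear from here.
F starts before G ends → G and F overlap.
D starts exactly when G ends (back-to-back, no overlap); G is clear from here.
D starts before F ends → F and D overlap.
H starts before F ends → F and H overlap.
H starts before D ends → D and H overlap.

A & B, D & F, D & H, F & G, F & H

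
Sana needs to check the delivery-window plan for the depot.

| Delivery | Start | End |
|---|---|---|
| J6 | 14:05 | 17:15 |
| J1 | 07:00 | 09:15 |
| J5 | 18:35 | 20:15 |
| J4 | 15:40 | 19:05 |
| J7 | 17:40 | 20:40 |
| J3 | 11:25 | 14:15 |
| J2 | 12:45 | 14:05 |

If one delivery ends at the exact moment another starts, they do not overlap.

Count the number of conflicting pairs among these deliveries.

Two intervals overlap when each starts before the other ends.
Sorted by start: J1, J3, J2, J6, J4, J7, J5.
J3 starts after J1 ends; J1 is clear from here.
J2 starts before J3 ends → J3 and J2 overlap.
J6 starts before J3 ends → J3 and J6 overlap.
J4 starts after J3 ends; J3 is clear from here.
J6 starts exactly when J2 ends (back-to-back, no overlap); J2 is clear from here.
J4 starts before J6 ends → J6 and J4 overlap.
J7 starts after J6 ends; J6 is clear from here.
J7 starts before J4 ends → J4 and J7 overlap.
J5 starts before J4 ends → J4 and J5 overlap.
J5 starts before J7 ends → J7 and J5 overlap.
Overlapping pairs: J2 & J3, J3 & J6, J4 & J5, J4 & J6, J4 & J7, J5 & J7 — 6 in total.

6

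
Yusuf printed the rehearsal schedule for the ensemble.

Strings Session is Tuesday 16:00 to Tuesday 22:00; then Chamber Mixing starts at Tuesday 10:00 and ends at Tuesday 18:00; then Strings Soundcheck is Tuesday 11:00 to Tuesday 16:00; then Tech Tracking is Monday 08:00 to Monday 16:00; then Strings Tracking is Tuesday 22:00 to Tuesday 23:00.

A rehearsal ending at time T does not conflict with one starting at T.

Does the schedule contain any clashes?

Sorted by start: Tech Tracking, Chamber Mixing, Strings Soundcheck, Strings Session, Strings Tracking.
Chamber Mixing starts after Tech Tracking ends, so Tech Tracking has no further overlaps.
Strings Soundcheck starts before Chamber Mixing ends → Chamber Mixing and Strings Soundcheck overlap.
That's a conflict, so the schedule is not conflict-free.

Yes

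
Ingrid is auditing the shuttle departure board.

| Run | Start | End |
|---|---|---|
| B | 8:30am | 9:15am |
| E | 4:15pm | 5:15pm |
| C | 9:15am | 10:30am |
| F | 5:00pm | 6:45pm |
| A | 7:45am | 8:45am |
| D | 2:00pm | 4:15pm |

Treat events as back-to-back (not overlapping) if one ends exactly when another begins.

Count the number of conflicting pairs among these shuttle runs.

Check each pair: they overlap iff neither finishes before the other starts.
Sorted by start: A, B, C, D, E, F.
B starts before A ends → A and B overlap.
C starts after A ends — done with A.
C starts exactly when B ends (back-to-back, no overlap) — done with B.
D starts after C ends — done with C.
E starts exactly when D ends (back-to-back, no overlap) — done with D.
F starts before E ends → E and F overlap.
Overlapping pairs: A & B, E & F — 2 in total.

2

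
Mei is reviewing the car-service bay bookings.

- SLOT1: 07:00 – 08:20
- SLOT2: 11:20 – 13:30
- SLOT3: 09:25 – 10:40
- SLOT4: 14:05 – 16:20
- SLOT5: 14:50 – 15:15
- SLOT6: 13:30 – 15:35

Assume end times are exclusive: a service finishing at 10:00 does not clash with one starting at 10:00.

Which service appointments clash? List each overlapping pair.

Check each pair: they overlap iff neither finishes before the other starts.
Sorted by start: SLOT1, SLOT3, SLOT2, SLOT6, SLOT4, SLOT5.
SLOT3 starts after SLOT1 ends, so SLOT1 has no further overlaps.
SLOT2 starts after SLOT3 ends, so SLOT3 has no further overlaps.
SLOT6 starts exactly when SLOT2 ends (back-to-back, no overlap), so SLOT2 has no further overlaps.
SLOT4 starts before SLOT6 ends → SLOT6 and SLOT4 overlap.
SLOT5 starts before SLOT6 ends → SLOT6 and SLOT5 overlap.
SLOT5 starts before SLOT4 ends → SLOT4 and SLOT5 overlap.

SLOT4 & SLOT5, SLOT4 & SLOT6, SLOT5 & SLOT6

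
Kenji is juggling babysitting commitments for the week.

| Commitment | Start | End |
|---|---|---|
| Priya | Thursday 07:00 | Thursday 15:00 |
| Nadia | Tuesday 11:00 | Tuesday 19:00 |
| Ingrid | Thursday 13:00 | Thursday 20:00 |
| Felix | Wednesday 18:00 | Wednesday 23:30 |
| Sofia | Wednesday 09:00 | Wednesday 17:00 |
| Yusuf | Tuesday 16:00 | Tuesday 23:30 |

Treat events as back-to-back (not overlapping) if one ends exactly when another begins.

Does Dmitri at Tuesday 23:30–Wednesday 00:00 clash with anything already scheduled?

Nadia: ends Tuesday 19:00 at or before Dmitri starts Tuesday 23:30 → clear.
Yusuf: ends Tuesday 23:30 at or before Dmitri starts Tuesday 23:30 → clear.
Sofia: starts Wednesday 09:00 at or after Dmitri ends Wednesday 00:00 → clear.
Felix: starts Wednesday 18:00 at or after Dmitri ends Wednesday 00:00 → clear.
Priya: starts Thursday 07:00 at or after Dmitri ends Wednesday 00:00 → clear.
Ingrid: starts Thursday 13:00 at or after Dmitri ends Wednesday 00:00 → clear.

No — it doesn't clash with anything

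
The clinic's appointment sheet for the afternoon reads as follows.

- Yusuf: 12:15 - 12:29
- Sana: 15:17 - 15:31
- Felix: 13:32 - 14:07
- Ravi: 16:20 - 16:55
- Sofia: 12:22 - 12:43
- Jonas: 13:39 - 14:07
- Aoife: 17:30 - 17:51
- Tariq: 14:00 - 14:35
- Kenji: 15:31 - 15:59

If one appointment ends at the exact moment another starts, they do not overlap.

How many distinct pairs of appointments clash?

4

Sorted by start: Yusuf, Sofia, Felix, Jonas, Tariq, Sana, Kenji, Ravi, Aoife.
Sofia starts before Yusuf ends → Yusuf and Sofia overlap.
Felix starts after Yusuf ends; Yusuf is clear from here.
Felix starts after Sofia ends; Sofia is clear from here.
Jonas starts before Felix ends → Felix and Jonas overlap.
Tariq starts before Felix ends → Felix and Tariq overlap.
Sana starts after Felix ends; Felix is clear from here.
Tariq starts before Jonas ends → Jonas and Tariq overlap.
Sana starts after Jonas ends; Jonas is clear from here.
Sana starts after Tariq ends; Tariq is clear from here.
Kenji starts exactly when Sana ends (back-to-back, no overlap); Sana is clear from here.
Ravi starts after Kenji ends; Kenji is clear from here.
Aoife starts after Ravi ends.
Overlapping pairs: Felix & Jonas, Felix & Tariq, Jonas & Tariq, Sofia & Yusuf — 4 in total.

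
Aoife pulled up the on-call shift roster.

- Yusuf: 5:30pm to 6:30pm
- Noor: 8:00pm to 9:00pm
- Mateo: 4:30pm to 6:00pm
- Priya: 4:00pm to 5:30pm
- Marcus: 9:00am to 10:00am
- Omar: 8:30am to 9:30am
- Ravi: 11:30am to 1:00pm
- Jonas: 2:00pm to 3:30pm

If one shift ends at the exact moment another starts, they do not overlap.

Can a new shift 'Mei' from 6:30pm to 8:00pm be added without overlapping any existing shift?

Omar: ends 9:30am at or before Mei starts 6:30pm → clear.
Marcus: ends 10:00am at or before Mei starts 6:30pm → clear.
Ravi: ends 1:00pm at or before Mei starts 6:30pm → clear.
Jonas: ends 3:30pm at or before Mei starts 6:30pm → clear.
Priya: ends 5:30pm at or before Mei starts 6:30pm → clear.
Mateo: ends 6:00pm at or before Mei starts 6:30pm → clear.
Yusuf: ends 6:30pm at or before Mei starts 6:30pm → clear.
Noor: starts 8:00pm at or after Mei ends 8:00pm → clear.

Yes — the slot is free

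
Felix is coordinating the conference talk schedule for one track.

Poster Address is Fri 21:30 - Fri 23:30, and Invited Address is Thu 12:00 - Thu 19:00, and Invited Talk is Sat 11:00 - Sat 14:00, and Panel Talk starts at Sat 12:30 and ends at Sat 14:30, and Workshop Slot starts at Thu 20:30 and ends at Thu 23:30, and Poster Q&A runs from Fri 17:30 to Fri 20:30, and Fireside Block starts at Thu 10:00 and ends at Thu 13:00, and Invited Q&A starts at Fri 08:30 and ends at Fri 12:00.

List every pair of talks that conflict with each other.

Sorted by start: Fireside Block, Invited Address, Workshop Slot, Invited Q&A, Poster Q&A, Poster Address, Invited Talk, Panel Talk.
Invited Address starts before Fireside Block ends → Fireside Block and Invited Address overlap.
Workshop Slot starts after Fireside Block ends; Fireside Block is clear from here.
Workshop Slot starts after Invited Address ends; Invited Address is clear from here.
Invited Q&A starts after Workshop Slot ends; Workshop Slot is clear from here.
Poster Q&A starts after Invited Q&A ends; Invited Q&A is clear from here.
Poster Address starts after Poster Q&A ends; Poster Q&A is clear from here.
Invited Talk starts after Poster Address ends; Poster Address is clear from here.
Panel Talk starts before Invited Talk ends → Invited Talk and Panel Talk overlap.

Fireside Block & Invited Address, Invited Talk & Panel Talk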